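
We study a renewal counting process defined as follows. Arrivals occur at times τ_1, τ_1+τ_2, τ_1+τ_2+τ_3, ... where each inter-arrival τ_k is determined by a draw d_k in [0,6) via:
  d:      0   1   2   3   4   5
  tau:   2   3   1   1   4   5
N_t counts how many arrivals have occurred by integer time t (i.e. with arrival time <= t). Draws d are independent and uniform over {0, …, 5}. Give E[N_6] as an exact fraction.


Inter-arrival values over d=0..5: [2, 3, 1, 1, 4, 5]
Each d has probability 1/6, so the pmf of τ is: f(1) = 1/3, f(2) = 1/6, f(3) = 1/6, f(4) = 1/6, f(5) = 1/6
Renewal equation for m(n) = E[N_n]: condition on τ_1 = k (if k <= n, one arrival plus a fresh copy on the remaining n−k steps): m(n) = F(n) + Σ_{k<=n} f(k)·m(n−k), where F(n) = P(τ <= n) and m(0) = 0
m(1) = F(1) = 1/3
m(2) = F(2) + f(1)·m(1) = 1/2 + 1/3·1/3 = 11/18
m(3) = F(3) + f(1)·m(2) + f(2)·m(1) = 2/3 + 1/3·11/18 + 1/6·1/3 = 25/27
m(4) = F(4) + f(1)·m(3) + f(2)·m(2) + f(3)·m(1) = 5/6 + 1/3·25/27 + 1/6·11/18 + 1/6·1/3 = 421/324
m(5) = F(5) + f(1)·m(4) + f(2)·m(3) + f(3)·m(2) + f(4)·m(1) = 1 + 1/3·421/324 + 1/6·25/27 + 1/6·11/18 + 1/6·1/3 = 424/243
m(6) = F(6) + f(1)·m(5) + f(2)·m(4) + f(3)·m(3) + f(4)·m(2) + f(5)·m(1) = 1 + 1/3·424/243 + 1/6·421/324 + 1/6·25/27 + 1/6·11/18 + 1/6·1/3 = 12305/5832
E[N_6] = m(6) = 12305/5832

12305/5832


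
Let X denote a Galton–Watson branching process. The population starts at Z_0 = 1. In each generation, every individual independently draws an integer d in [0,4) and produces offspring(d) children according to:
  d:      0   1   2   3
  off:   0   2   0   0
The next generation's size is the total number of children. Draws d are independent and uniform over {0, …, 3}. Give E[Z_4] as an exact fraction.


Outcome values over d=0..3: [0, 2, 0, 0]
Σy = 2, Σy² = 4, M = 4
μ = 2/4 = 1/2,  σ² = 4/4 − (1/2)² = 3/4
E[Z_0] = 1
E[Z_1] = 1/2·E[Z_0] = 1/2
E[Z_2] = 1/2·E[Z_1] = 1/4
E[Z_3] = 1/2·E[Z_2] = 1/8
E[Z_4] = 1/2·E[Z_3] = 1/16

1/16


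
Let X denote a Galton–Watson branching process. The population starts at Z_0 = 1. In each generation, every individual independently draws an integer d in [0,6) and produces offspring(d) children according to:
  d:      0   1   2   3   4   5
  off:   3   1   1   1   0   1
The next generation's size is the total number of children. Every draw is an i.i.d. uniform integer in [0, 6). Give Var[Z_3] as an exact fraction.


180467/46656

Outcome values over d=0..5: [3, 1, 1, 1, 0, 1]
Σy = 7, Σy² = 13, M = 6
μ = 7/6 = 7/6,  σ² = 13/6 − (7/6)² = 29/36
V_0 = 0, E_0 = 1
V_1 = 29/36·E_0 + (7/6)²·V_0 = 29/36;  E_1 = 7/6
V_2 = 29/36·E_1 + (7/6)²·V_1 = 2639/1296;  E_2 = 49/36
V_3 = 29/36·E_2 + (7/6)²·V_2 = 180467/46656;  E_3 = 343/216


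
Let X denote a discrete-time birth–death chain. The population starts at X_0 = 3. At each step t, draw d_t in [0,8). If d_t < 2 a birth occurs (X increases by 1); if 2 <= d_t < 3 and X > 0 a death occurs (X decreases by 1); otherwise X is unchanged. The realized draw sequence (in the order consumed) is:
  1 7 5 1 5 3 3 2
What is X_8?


4

t=0: X=3, d=1 → birth, X_1=4
t=1: X=4, d=7 → hold, X_2=4
t=2: X=4, d=5 → hold, X_3=4
t=3: X=4, d=1 → birth, X_4=5
t=4: X=5, d=5 → hold, X_5=5
t=5: X=5, d=3 → hold, X_6=5
t=6: X=5, d=3 → hold, X_7=5
t=7: X=5, d=2 → death, X_8=4


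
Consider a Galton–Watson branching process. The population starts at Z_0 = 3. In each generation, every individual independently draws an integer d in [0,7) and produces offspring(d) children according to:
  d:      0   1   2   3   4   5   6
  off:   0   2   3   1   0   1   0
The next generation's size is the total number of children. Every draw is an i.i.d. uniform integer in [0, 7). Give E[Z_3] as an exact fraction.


Outcome values over d=0..6: [0, 2, 3, 1, 0, 1, 0]
Σy = 7, Σy² = 15, M = 7
μ = 7/7 = 1,  σ² = 15/7 − (1)² = 8/7
E[Z_0] = 3
E[Z_1] = 1·E[Z_0] = 3
E[Z_2] = 1·E[Z_1] = 3
E[Z_3] = 1·E[Z_2] = 3

3


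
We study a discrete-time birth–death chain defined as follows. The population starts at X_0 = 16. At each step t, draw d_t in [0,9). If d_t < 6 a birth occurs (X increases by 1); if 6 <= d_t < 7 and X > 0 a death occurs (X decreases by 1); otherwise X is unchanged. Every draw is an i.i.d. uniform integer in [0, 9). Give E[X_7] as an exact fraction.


179/9

X can drop by at most 1 per step and X_0 = 16 > T = 7, so X_t >= 16 − t >= 9 > 0 for every t <= 7: the floor at 0 (the 'and X > 0' condition) never binds. Hence X_7 = X_0 + Σ_{t<7} Y_t with i.i.d. increments Y_t = y(d_t) ∈ {+1, −1, 0}.
Outcome values over d=0..8: [1, 1, 1, 1, 1, 1, -1, 0, 0]
Σy = 5, Σy² = 7, M = 9
μ = 5/9 = 5/9,  σ² = 7/9 − (5/9)² = 38/81
E[X_7] = 16 + 7·(5/9) = 179/9


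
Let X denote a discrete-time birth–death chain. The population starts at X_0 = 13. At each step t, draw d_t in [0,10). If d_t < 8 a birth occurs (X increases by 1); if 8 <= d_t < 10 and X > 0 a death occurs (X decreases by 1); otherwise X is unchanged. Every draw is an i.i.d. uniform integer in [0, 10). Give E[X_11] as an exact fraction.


98/5

X can drop by at most 1 per step and X_0 = 13 > T = 11, so X_t >= 13 − t >= 2 > 0 for every t <= 11: the floor at 0 (the 'and X > 0' condition) never binds. Hence X_11 = X_0 + Σ_{t<11} Y_t with i.i.d. increments Y_t = y(d_t) ∈ {+1, −1, 0}.
Outcome values over d=0..9: [1, 1, 1, 1, 1, 1, 1, 1, -1, -1]
Σy = 6, Σy² = 10, M = 10
μ = 6/10 = 3/5,  σ² = 10/10 − (3/5)² = 16/25
E[X_11] = 13 + 11·(3/5) = 98/5


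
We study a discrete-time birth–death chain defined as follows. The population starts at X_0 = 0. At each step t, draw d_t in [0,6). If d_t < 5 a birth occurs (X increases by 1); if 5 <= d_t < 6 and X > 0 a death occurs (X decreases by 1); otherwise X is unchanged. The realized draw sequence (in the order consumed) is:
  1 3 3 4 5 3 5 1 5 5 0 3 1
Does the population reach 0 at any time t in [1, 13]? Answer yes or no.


t=0: X=0, d=1 → birth, X_1=1
t=1: X=1, d=3 → birth, X_2=2
t=2: X=2, d=3 → birth, X_3=3
t=3: X=3, d=4 → birth, X_4=4
t=4: X=4, d=5 → death, X_5=3
t=5: X=3, d=3 → birth, X_6=4
t=6: X=4, d=5 → death, X_7=3
t=7: X=3, d=1 → birth, X_8=4
t=8: X=4, d=5 → death, X_9=3
t=9: X=3, d=5 → death, X_10=2
t=10: X=2, d=0 → birth, X_11=3
t=11: X=3, d=3 → birth, X_12=4
t=12: X=4, d=1 → birth, X_13=5

no


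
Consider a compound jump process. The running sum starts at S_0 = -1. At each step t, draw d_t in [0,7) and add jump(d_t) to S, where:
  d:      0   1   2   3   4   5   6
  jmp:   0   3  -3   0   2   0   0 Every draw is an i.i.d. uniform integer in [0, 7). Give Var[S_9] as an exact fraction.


1350/49

Outcome values over d=0..6: [0, 3, -3, 0, 2, 0, 0]
Σy = 2, Σy² = 22, M = 7
μ = 2/7 = 2/7,  σ² = 22/7 − (2/7)² = 150/49
Independent increments: Var[S_9] = 9·σ² = 9·(150/49) = 1350/49


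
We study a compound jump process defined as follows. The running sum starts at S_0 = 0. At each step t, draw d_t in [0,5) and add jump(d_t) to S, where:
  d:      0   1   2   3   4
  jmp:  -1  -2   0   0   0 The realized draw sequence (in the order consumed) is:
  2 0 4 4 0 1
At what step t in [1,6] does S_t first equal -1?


t=0: S=0, d=2, jump=0, S_1=0
t=1: S=0, d=0, jump=-1, S_2=-1
t=2: S=-1, d=4, jump=0, S_3=-1
t=3: S=-1, d=4, jump=0, S_4=-1
t=4: S=-1, d=0, jump=-1, S_5=-2
t=5: S=-2, d=1, jump=-2, S_6=-4

2


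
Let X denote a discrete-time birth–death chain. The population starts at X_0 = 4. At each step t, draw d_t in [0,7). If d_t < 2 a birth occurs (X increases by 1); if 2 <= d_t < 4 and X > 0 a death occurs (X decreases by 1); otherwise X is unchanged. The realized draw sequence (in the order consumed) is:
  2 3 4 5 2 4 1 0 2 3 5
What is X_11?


t=0: X=4, d=2 → death, X_1=3
t=1: X=3, d=3 → death, X_2=2
t=2: X=2, d=4 → hold, X_3=2
t=3: X=2, d=5 → hold, X_4=2
t=4: X=2, d=2 → death, X_5=1
t=5: X=1, d=4 → hold, X_6=1
t=6: X=1, d=1 → birth, X_7=2
t=7: X=2, d=0 → birth, X_8=3
t=8: X=3, d=2 → death, X_9=2
t=9: X=2, d=3 → death, X_10=1
t=10: X=1, d=5 → hold, X_11=1

1


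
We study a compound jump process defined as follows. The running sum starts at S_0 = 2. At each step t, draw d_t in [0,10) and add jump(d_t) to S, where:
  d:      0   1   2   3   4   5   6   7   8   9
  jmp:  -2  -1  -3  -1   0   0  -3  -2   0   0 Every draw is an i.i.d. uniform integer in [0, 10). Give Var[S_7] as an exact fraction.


238/25

Outcome values over d=0..9: [-2, -1, -3, -1, 0, 0, -3, -2, 0, 0]
Σy = -12, Σy² = 28, M = 10
μ = -12/10 = -6/5,  σ² = 28/10 − (-6/5)² = 34/25
Independent increments: Var[S_7] = 7·σ² = 7·(34/25) = 238/25


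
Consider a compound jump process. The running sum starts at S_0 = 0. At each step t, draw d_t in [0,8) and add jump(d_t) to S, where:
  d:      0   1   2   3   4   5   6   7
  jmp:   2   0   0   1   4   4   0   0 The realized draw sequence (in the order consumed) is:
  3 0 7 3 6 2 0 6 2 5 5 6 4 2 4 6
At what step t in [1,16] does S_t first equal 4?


t=0: S=0, d=3, jump=1, S_1=1
t=1: S=1, d=0, jump=2, S_2=3
t=2: S=3, d=7, jump=0, S_3=3
t=3: S=3, d=3, jump=1, S_4=4
t=4: S=4, d=6, jump=0, S_5=4
t=5: S=4, d=2, jump=0, S_6=4
t=6: S=4, d=0, jump=2, S_7=6
t=7: S=6, d=6, jump=0, S_8=6
t=8: S=6, d=2, jump=0, S_9=6
t=9: S=6, d=5, jump=4, S_10=10
t=10: S=10, d=5, jump=4, S_11=14
t=11: S=14, d=6, jump=0, S_12=14
t=12: S=14, d=4, jump=4, S_13=18
t=13: S=18, d=2, jump=0, S_14=18
t=14: S=18, d=4, jump=4, S_15=22
t=15: S=22, d=6, jump=0, S_16=22

4


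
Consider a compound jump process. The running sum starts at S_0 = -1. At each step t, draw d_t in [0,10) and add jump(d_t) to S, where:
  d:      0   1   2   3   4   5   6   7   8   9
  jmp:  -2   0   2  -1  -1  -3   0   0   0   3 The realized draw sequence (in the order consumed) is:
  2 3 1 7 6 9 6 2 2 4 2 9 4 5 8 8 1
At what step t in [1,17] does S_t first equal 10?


t=0: S=-1, d=2, jump=2, S_1=1
t=1: S=1, d=3, jump=-1, S_2=0
t=2: S=0, d=1, jump=0, S_3=0
t=3: S=0, d=7, jump=0, S_4=0
t=4: S=0, d=6, jump=0, S_5=0
t=5: S=0, d=9, jump=3, S_6=3
t=6: S=3, d=6, jump=0, S_7=3
t=7: S=3, d=2, jump=2, S_8=5
t=8: S=5, d=2, jump=2, S_9=7
t=9: S=7, d=4, jump=-1, S_10=6
t=10: S=6, d=2, jump=2, S_11=8
t=11: S=8, d=9, jump=3, S_12=11
t=12: S=11, d=4, jump=-1, S_13=10
t=13: S=10, d=5, jump=-3, S_14=7
t=14: S=7, d=8, jump=0, S_15=7
t=15: S=7, d=8, jump=0, S_16=7
t=16: S=7, d=1, jump=0, S_17=7

13


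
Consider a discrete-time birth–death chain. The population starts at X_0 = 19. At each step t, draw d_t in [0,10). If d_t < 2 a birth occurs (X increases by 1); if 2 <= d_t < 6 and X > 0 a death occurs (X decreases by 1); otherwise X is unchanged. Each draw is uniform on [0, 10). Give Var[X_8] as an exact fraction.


X can drop by at most 1 per step and X_0 = 19 > T = 8, so X_t >= 19 − t >= 11 > 0 for every t <= 8: the floor at 0 (the 'and X > 0' condition) never binds. Hence X_8 = X_0 + Σ_{t<8} Y_t with i.i.d. increments Y_t = y(d_t) ∈ {+1, −1, 0}.
Outcome values over d=0..9: [1, 1, -1, -1, -1, -1, 0, 0, 0, 0]
Σy = -2, Σy² = 6, M = 10
μ = -2/10 = -1/5,  σ² = 6/10 − (-1/5)² = 14/25
Independent increments: Var[X_8] = 8·σ² = 8·(14/25) = 112/25

112/25


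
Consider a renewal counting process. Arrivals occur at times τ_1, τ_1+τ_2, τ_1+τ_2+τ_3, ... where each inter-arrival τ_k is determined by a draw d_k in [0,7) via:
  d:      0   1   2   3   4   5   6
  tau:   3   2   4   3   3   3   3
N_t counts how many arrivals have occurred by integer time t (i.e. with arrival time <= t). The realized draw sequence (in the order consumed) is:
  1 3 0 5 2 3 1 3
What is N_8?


3

draw d_1=1: τ_1=2, arrival time A_1=2
draw d_2=3: τ_2=3, arrival time A_2=5
draw d_3=0: τ_3=3, arrival time A_3=8
draw d_4=5: τ_4=3, arrival time A_4=11
draw d_5=2: τ_5=4, arrival time A_5=15
draw d_6=3: τ_6=3, arrival time A_6=18
draw d_7=1: τ_7=2, arrival time A_7=20
draw d_8=3: τ_8=3, arrival time A_8=23
N_t over t=0..8: 0:0 1:0 2:1 3:1 4:1 5:2 6:2 7:2 8:3


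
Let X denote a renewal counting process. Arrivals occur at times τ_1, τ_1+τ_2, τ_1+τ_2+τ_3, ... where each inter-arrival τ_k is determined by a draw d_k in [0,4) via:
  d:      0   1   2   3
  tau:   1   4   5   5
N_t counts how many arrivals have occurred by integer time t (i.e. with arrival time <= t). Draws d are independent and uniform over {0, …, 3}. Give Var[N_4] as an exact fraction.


29767/65536

Inter-arrival values over d=0..3: [1, 4, 5, 5]
Each d has probability 1/4, so the pmf of τ is: f(1) = 1/4, f(4) = 1/4, f(5) = 1/2
Let p_n(j) = P(N_n = j), with p_0 = [1]. Condition on τ_1: p_n(0) = P(τ > n), and for j >= 1, p_n(j) = Σ_{k<=n} f(k)·p_{n−k}(j−1)
p_1 = [3/4, 1/4]  (j = 0..1)
p_2 = [3/4, 3/16, 1/16]  (j = 0..2)
p_3 = [3/4, 3/16, 3/64, 1/64]  (j = 0..3)
p_4 = [1/2, 7/16, 3/64, 3/256, 1/256]  (j = 0..4)
E[N_4] = Σ j·p_4(j) = 149/256;  E[N_4²] = Σ j²·p_4(j) = 203/256
Var[N_4] = 203/256 − (149/256)² = 29767/65536


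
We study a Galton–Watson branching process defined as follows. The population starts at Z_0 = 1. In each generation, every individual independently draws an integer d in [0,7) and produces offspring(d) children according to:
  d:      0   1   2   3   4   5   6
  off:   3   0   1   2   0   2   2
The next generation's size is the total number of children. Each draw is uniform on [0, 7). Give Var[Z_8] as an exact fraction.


Outcome values over d=0..6: [3, 0, 1, 2, 0, 2, 2]
Σy = 10, Σy² = 22, M = 7
μ = 10/7 = 10/7,  σ² = 22/7 − (10/7)² = 54/49
V_0 = 0, E_0 = 1
V_1 = 54/49·E_0 + (10/7)²·V_0 = 54/49;  E_1 = 10/7
V_2 = 54/49·E_1 + (10/7)²·V_1 = 9180/2401;  E_2 = 100/49
V_3 = 54/49·E_2 + (10/7)²·V_2 = 1182600/117649;  E_3 = 1000/343
V_4 = 54/49·E_3 + (10/7)²·V_3 = 136782000/5764801;  E_4 = 10000/2401
V_5 = 54/49·E_4 + (10/7)²·V_4 = 14974740000/282475249;  E_5 = 100000/16807
V_6 = 54/49·E_5 + (10/7)²·V_5 = 1588231800000/13841287201;  E_6 = 1000000/117649
V_7 = 54/49·E_6 + (10/7)²·V_6 = 165176226000000/678223072849;  E_7 = 10000000/823543
V_8 = 54/49·E_7 + (10/7)²·V_7 = 16962335820000000/33232930569601;  E_8 = 100000000/5764801

16962335820000000/33232930569601


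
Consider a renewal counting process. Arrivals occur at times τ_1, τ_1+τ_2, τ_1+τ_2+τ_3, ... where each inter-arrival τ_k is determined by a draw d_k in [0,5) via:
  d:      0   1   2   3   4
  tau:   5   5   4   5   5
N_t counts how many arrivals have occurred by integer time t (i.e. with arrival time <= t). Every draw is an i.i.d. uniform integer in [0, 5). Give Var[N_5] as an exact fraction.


0

Inter-arrival values over d=0..4: [5, 5, 4, 5, 5]
Each d has probability 1/5, so the pmf of τ is: f(4) = 1/5, f(5) = 4/5
Let p_n(j) = P(N_n = j), with p_0 = [1]. Condition on τ_1: p_n(0) = P(τ > n), and for j >= 1, p_n(j) = Σ_{k<=n} f(k)·p_{n−k}(j−1)
p_1 = [1]  (j = 0)
p_2 = [1]  (j = 0)
p_3 = [1]  (j = 0)
p_4 = [4/5, 1/5]  (j = 0..1)
p_5 = [0, 1]  (j = 0..1)
E[N_5] = Σ j·p_5(j) = 1;  E[N_5²] = Σ j²·p_5(j) = 1
Var[N_5] = 1 − (1)² = 0


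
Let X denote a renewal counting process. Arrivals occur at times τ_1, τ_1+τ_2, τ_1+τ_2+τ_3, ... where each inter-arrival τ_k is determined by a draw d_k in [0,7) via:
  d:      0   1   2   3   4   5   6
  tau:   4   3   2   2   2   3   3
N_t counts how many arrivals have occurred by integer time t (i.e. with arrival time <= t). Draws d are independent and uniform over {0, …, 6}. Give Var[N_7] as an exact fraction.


Inter-arrival values over d=0..6: [4, 3, 2, 2, 2, 3, 3]
Each d has probability 1/7, so the pmf of τ is: f(2) = 3/7, f(3) = 3/7, f(4) = 1/7
Let p_n(j) = P(N_n = j), with p_0 = [1]. Condition on τ_1: p_n(0) = P(τ > n), and for j >= 1, p_n(j) = Σ_{k<=n} f(k)·p_{n−k}(j−1)
p_1 = [1]  (j = 0)
p_2 = [4/7, 3/7]  (j = 0..1)
p_3 = [1/7, 6/7]  (j = 0..1)
p_4 = [0, 40/49, 9/49]  (j = 0..2)
p_5 = [0, 22/49, 27/49]  (j = 0..2)
p_6 = [0, 1/7, 267/343, 27/343]  (j = 0..3)
p_7 = [0, 1/49, 228/343, 108/343]  (j = 0..3)
E[N_7] = Σ j·p_7(j) = 787/343;  E[N_7²] = Σ j²·p_7(j) = 1891/343
Var[N_7] = 1891/343 − (787/343)² = 29244/117649

29244/117649


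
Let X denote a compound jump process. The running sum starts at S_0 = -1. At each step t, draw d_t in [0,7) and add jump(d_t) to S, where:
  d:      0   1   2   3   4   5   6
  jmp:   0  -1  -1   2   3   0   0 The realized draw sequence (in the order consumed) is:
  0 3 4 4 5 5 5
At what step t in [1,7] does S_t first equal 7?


4

t=0: S=-1, d=0, jump=0, S_1=-1
t=1: S=-1, d=3, jump=2, S_2=1
t=2: S=1, d=4, jump=3, S_3=4
t=3: S=4, d=4, jump=3, S_4=7
t=4: S=7, d=5, jump=0, S_5=7
t=5: S=7, d=5, jump=0, S_6=7
t=6: S=7, d=5, jump=0, S_7=7


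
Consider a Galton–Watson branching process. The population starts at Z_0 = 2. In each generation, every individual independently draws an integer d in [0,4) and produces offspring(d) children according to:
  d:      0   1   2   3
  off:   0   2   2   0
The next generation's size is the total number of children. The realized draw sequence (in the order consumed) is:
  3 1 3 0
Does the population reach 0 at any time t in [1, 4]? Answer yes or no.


gen 0: Z_0=2, draws=[3, 1], offspring=[0, 2], Z_1=2
gen 1: Z_1=2, draws=[3, 0], offspring=[0, 0], Z_2=0
gen 2: Z_2=0, draws=[], offspring=[], Z_3=0
gen 3: Z_3=0, draws=[], offspring=[], Z_4=0

yes


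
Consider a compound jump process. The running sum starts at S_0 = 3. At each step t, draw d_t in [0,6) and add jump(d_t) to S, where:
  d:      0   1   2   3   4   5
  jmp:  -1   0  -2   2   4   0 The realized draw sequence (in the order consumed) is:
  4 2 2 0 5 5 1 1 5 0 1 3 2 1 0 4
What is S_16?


4

t=0: S=3, d=4, jump=4, S_1=7
t=1: S=7, d=2, jump=-2, S_2=5
t=2: S=5, d=2, jump=-2, S_3=3
t=3: S=3, d=0, jump=-1, S_4=2
t=4: S=2, d=5, jump=0, S_5=2
t=5: S=2, d=5, jump=0, S_6=2
t=6: S=2, d=1, jump=0, S_7=2
t=7: S=2, d=1, jump=0, S_8=2
t=8: S=2, d=5, jump=0, S_9=2
t=9: S=2, d=0, jump=-1, S_10=1
t=10: S=1, d=1, jump=0, S_11=1
t=11: S=1, d=3, jump=2, S_12=3
t=12: S=3, d=2, jump=-2, S_13=1
t=13: S=1, d=1, jump=0, S_14=1
t=14: S=1, d=0, jump=-1, S_15=0
t=15: S=0, d=4, jump=4, S_16=4


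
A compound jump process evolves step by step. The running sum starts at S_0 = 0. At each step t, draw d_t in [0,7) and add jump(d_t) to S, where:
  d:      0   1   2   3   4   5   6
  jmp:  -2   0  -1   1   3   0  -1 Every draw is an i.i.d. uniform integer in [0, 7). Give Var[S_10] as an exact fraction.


160/7

Outcome values over d=0..6: [-2, 0, -1, 1, 3, 0, -1]
Σy = 0, Σy² = 16, M = 7
μ = 0/7 = 0,  σ² = 16/7 − (0)² = 16/7
Independent increments: Var[S_10] = 10·σ² = 10·(16/7) = 160/7


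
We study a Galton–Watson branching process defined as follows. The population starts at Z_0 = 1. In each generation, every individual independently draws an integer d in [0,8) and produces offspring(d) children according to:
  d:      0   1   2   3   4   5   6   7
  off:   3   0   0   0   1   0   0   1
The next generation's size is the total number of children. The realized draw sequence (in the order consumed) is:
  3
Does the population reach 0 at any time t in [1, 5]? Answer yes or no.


yes

gen 0: Z_0=1, draws=[3], offspring=[0], Z_1=0
gen 1: Z_1=0, draws=[], offspring=[], Z_2=0
gen 2: Z_2=0, draws=[], offspring=[], Z_3=0
gen 3: Z_3=0, draws=[], offspring=[], Z_4=0
gen 4: Z_4=0, draws=[], offspring=[], Z_5=0


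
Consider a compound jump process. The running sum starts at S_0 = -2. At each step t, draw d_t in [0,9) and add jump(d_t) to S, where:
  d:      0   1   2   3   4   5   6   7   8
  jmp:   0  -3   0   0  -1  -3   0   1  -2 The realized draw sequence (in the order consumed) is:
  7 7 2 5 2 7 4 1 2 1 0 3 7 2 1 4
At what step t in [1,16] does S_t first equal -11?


15

t=0: S=-2, d=7, jump=1, S_1=-1
t=1: S=-1, d=7, jump=1, S_2=0
t=2: S=0, d=2, jump=0, S_3=0
t=3: S=0, d=5, jump=-3, S_4=-3
t=4: S=-3, d=2, jump=0, S_5=-3
t=5: S=-3, d=7, jump=1, S_6=-2
t=6: S=-2, d=4, jump=-1, S_7=-3
t=7: S=-3, d=1, jump=-3, S_8=-6
t=8: S=-6, d=2, jump=0, S_9=-6
t=9: S=-6, d=1, jump=-3, S_10=-9
t=10: S=-9, d=0, jump=0, S_11=-9
t=11: S=-9, d=3, jump=0, S_12=-9
t=12: S=-9, d=7, jump=1, S_13=-8
t=13: S=-8, d=2, jump=0, S_14=-8
t=14: S=-8, d=1, jump=-3, S_15=-11
t=15: S=-11, d=4, jump=-1, S_16=-12


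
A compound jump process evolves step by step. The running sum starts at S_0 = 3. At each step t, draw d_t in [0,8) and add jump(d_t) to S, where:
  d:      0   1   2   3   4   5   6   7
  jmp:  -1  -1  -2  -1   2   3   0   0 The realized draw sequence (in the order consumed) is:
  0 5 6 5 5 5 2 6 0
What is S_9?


11

t=0: S=3, d=0, jump=-1, S_1=2
t=1: S=2, d=5, jump=3, S_2=5
t=2: S=5, d=6, jump=0, S_3=5
t=3: S=5, d=5, jump=3, S_4=8
t=4: S=8, d=5, jump=3, S_5=11
t=5: S=11, d=5, jump=3, S_6=14
t=6: S=14, d=2, jump=-2, S_7=12
t=7: S=12, d=6, jump=0, S_8=12
t=8: S=12, d=0, jump=-1, S_9=11


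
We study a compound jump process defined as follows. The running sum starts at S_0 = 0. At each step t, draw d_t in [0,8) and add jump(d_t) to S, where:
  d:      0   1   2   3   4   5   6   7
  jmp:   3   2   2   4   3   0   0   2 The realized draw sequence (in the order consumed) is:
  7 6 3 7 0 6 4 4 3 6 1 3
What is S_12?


t=0: S=0, d=7, jump=2, S_1=2
t=1: S=2, d=6, jump=0, S_2=2
t=2: S=2, d=3, jump=4, S_3=6
t=3: S=6, d=7, jump=2, S_4=8
t=4: S=8, d=0, jump=3, S_5=11
t=5: S=11, d=6, jump=0, S_6=11
t=6: S=11, d=4, jump=3, S_7=14
t=7: S=14, d=4, jump=3, S_8=17
t=8: S=17, d=3, jump=4, S_9=21
t=9: S=21, d=6, jump=0, S_10=21
t=10: S=21, d=1, jump=2, S_11=23
t=11: S=23, d=3, jump=4, S_12=27

27


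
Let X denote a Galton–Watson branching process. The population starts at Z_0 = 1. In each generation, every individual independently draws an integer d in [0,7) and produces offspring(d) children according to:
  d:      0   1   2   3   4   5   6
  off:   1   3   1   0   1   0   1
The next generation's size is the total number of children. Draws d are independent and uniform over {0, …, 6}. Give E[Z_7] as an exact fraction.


Outcome values over d=0..6: [1, 3, 1, 0, 1, 0, 1]
Σy = 7, Σy² = 13, M = 7
μ = 7/7 = 1,  σ² = 13/7 − (1)² = 6/7
E[Z_0] = 1
E[Z_1] = 1·E[Z_0] = 1
E[Z_2] = 1·E[Z_1] = 1
E[Z_3] = 1·E[Z_2] = 1
E[Z_4] = 1·E[Z_3] = 1
E[Z_5] = 1·E[Z_4] = 1
E[Z_6] = 1·E[Z_5] = 1
E[Z_7] = 1·E[Z_6] = 1

1


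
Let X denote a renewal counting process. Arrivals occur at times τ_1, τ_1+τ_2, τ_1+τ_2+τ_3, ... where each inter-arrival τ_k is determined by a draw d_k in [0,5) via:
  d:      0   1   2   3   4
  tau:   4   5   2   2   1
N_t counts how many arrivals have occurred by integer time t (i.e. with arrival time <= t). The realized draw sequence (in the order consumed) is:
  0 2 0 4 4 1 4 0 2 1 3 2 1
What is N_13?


draw d_1=0: τ_1=4, arrival time A_1=4
draw d_2=2: τ_2=2, arrival time A_2=6
draw d_3=0: τ_3=4, arrival time A_3=10
draw d_4=4: τ_4=1, arrival time A_4=11
draw d_5=4: τ_5=1, arrival time A_5=12
draw d_6=1: τ_6=5, arrival time A_6=17
draw d_7=4: τ_7=1, arrival time A_7=18
draw d_8=0: τ_8=4, arrival time A_8=22
draw d_9=2: τ_9=2, arrival time A_9=24
draw d_10=1: τ_10=5, arrival time A_10=29
draw d_11=3: τ_11=2, arrival time A_11=31
draw d_12=2: τ_12=2, arrival time A_12=33
draw d_13=1: τ_13=5, arrival time A_13=38
N_t over t=0..13: 0:0 1:0 2:0 3:0 4:1 5:1 6:2 7:2 8:2 9:2 10:3 11:4 12:5 13:5

5


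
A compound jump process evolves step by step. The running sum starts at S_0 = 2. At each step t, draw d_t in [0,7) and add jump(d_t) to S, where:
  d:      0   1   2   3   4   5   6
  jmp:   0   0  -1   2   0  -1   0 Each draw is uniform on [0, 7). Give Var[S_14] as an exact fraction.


12

Outcome values over d=0..6: [0, 0, -1, 2, 0, -1, 0]
Σy = 0, Σy² = 6, M = 7
μ = 0/7 = 0,  σ² = 6/7 − (0)² = 6/7
Independent increments: Var[S_14] = 14·σ² = 14·(6/7) = 12


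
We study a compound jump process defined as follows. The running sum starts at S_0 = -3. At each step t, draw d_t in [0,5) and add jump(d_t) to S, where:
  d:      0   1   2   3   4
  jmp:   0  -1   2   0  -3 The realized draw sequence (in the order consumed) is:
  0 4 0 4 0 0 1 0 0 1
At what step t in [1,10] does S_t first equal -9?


4

t=0: S=-3, d=0, jump=0, S_1=-3
t=1: S=-3, d=4, jump=-3, S_2=-6
t=2: S=-6, d=0, jump=0, S_3=-6
t=3: S=-6, d=4, jump=-3, S_4=-9
t=4: S=-9, d=0, jump=0, S_5=-9
t=5: S=-9, d=0, jump=0, S_6=-9
t=6: S=-9, d=1, jump=-1, S_7=-10
t=7: S=-10, d=0, jump=0, S_8=-10
t=8: S=-10, d=0, jump=0, S_9=-10
t=9: S=-10, d=1, jump=-1, S_10=-11


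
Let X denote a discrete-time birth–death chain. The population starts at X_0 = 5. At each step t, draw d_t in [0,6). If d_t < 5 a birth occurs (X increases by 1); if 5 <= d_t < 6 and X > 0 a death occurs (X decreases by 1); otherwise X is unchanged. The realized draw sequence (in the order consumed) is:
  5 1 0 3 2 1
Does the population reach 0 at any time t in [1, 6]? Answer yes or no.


no

t=0: X=5, d=5 → death, X_1=4
t=1: X=4, d=1 → birth, X_2=5
t=2: X=5, d=0 → birth, X_3=6
t=3: X=6, d=3 → birth, X_4=7
t=4: X=7, d=2 → birth, X_5=8
t=5: X=8, d=1 → birth, X_6=9


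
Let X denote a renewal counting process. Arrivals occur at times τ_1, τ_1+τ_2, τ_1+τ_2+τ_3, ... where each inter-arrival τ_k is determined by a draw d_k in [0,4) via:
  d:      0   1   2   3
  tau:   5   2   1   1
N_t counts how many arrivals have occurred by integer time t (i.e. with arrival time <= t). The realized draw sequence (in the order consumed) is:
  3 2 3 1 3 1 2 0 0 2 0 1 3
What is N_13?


draw d_1=3: τ_1=1, arrival time A_1=1
draw d_2=2: τ_2=1, arrival time A_2=2
draw d_3=3: τ_3=1, arrival time A_3=3
draw d_4=1: τ_4=2, arrival time A_4=5
draw d_5=3: τ_5=1, arrival time A_5=6
draw d_6=1: τ_6=2, arrival time A_6=8
draw d_7=2: τ_7=1, arrival time A_7=9
draw d_8=0: τ_8=5, arrival time A_8=14
draw d_9=0: τ_9=5, arrival time A_9=19
draw d_10=2: τ_10=1, arrival time A_10=20
draw d_11=0: τ_11=5, arrival time A_11=25
draw d_12=1: τ_12=2, arrival time A_12=27
draw d_13=3: τ_13=1, arrival time A_13=28
N_t over t=0..13: 0:0 1:1 2:2 3:3 4:3 5:4 6:5 7:5 8:6 9:7 10:7 11:7 12:7 13:7

7


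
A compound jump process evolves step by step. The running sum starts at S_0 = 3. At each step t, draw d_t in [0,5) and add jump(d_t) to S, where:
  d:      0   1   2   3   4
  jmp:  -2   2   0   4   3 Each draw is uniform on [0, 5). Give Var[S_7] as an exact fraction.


Outcome values over d=0..4: [-2, 2, 0, 4, 3]
Σy = 7, Σy² = 33, M = 5
μ = 7/5 = 7/5,  σ² = 33/5 − (7/5)² = 116/25
Independent increments: Var[S_7] = 7·σ² = 7·(116/25) = 812/25

812/25


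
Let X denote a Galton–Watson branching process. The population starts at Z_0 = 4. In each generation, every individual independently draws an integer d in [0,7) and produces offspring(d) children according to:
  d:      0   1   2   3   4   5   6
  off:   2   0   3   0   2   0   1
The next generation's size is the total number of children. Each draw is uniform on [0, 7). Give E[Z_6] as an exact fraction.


1048576/117649

Outcome values over d=0..6: [2, 0, 3, 0, 2, 0, 1]
Σy = 8, Σy² = 18, M = 7
μ = 8/7 = 8/7,  σ² = 18/7 − (8/7)² = 62/49
E[Z_0] = 4
E[Z_1] = 8/7·E[Z_0] = 32/7
E[Z_2] = 8/7·E[Z_1] = 256/49
E[Z_3] = 8/7·E[Z_2] = 2048/343
E[Z_4] = 8/7·E[Z_3] = 16384/2401
E[Z_5] = 8/7·E[Z_4] = 131072/16807
E[Z_6] = 8/7·E[Z_5] = 1048576/117649


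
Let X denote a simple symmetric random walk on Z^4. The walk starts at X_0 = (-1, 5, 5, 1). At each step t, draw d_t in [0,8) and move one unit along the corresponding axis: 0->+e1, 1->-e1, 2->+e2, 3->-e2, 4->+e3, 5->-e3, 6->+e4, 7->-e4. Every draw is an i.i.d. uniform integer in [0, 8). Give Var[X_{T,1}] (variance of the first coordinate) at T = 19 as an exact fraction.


Outcome values over d=0..7: [1, -1, 0, 0, 0, 0, 0, 0]
Σy = 0, Σy² = 2, M = 8
μ = 0/8 = 0,  σ² = 2/8 − (0)² = 1/4
Independent increments: Var[X_19] = 19·σ² = 19·(1/4) = 19/4

19/4


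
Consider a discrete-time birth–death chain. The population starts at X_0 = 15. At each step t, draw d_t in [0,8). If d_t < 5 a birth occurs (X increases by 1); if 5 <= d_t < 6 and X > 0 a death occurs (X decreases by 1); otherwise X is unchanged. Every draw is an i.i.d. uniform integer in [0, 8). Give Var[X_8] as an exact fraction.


4

X can drop by at most 1 per step and X_0 = 15 > T = 8, so X_t >= 15 − t >= 7 > 0 for every t <= 8: the floor at 0 (the 'and X > 0' condition) never binds. Hence X_8 = X_0 + Σ_{t<8} Y_t with i.i.d. increments Y_t = y(d_t) ∈ {+1, −1, 0}.
Outcome values over d=0..7: [1, 1, 1, 1, 1, -1, 0, 0]
Σy = 4, Σy² = 6, M = 8
μ = 4/8 = 1/2,  σ² = 6/8 − (1/2)² = 1/2
Independent increments: Var[X_8] = 8·σ² = 8·(1/2) = 4


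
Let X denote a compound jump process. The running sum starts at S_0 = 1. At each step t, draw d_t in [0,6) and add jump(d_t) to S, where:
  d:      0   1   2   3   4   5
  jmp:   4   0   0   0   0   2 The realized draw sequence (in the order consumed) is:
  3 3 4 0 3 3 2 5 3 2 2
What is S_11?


t=0: S=1, d=3, jump=0, S_1=1
t=1: S=1, d=3, jump=0, S_2=1
t=2: S=1, d=4, jump=0, S_3=1
t=3: S=1, d=0, jump=4, S_4=5
t=4: S=5, d=3, jump=0, S_5=5
t=5: S=5, d=3, jump=0, S_6=5
t=6: S=5, d=2, jump=0, S_7=5
t=7: S=5, d=5, jump=2, S_8=7
t=8: S=7, d=3, jump=0, S_9=7
t=9: S=7, d=2, jump=0, S_10=7
t=10: S=7, d=2, jump=0, S_11=7

7


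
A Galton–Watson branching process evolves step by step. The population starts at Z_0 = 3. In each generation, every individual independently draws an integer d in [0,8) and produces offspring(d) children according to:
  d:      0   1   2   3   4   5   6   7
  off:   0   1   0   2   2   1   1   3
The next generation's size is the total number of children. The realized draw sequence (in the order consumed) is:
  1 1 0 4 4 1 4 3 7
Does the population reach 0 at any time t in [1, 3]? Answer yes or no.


no

gen 0: Z_0=3, draws=[1, 1, 0], offspring=[1, 1, 0], Z_1=2
gen 1: Z_1=2, draws=[4, 4], offspring=[2, 2], Z_2=4
gen 2: Z_2=4, draws=[1, 4, 3, 7], offspring=[1, 2, 2, 3], Z_3=8


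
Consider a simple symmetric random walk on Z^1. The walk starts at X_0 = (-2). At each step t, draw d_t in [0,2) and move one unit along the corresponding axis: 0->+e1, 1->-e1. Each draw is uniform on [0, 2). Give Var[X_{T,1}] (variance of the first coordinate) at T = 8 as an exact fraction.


Outcome values over d=0..1: [1, -1]
Σy = 0, Σy² = 2, M = 2
μ = 0/2 = 0,  σ² = 2/2 − (0)² = 1
Independent increments: Var[X_8] = 8·σ² = 8·(1) = 8

8


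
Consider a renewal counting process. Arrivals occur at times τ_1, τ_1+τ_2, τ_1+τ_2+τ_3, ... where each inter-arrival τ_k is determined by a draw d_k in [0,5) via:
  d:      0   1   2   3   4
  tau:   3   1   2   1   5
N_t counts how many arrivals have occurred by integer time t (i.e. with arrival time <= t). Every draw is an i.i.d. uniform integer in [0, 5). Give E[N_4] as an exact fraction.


Inter-arrival values over d=0..4: [3, 1, 2, 1, 5]
Each d has probability 1/5, so the pmf of τ is: f(1) = 2/5, f(2) = 1/5, f(3) = 1/5, f(5) = 1/5
Renewal equation for m(n) = E[N_n]: condition on τ_1 = k (if k <= n, one arrival plus a fresh copy on the remaining n−k steps): m(n) = F(n) + Σ_{k<=n} f(k)·m(n−k), where F(n) = P(τ <= n) and m(0) = 0
m(1) = F(1) = 2/5
m(2) = F(2) + f(1)·m(1) = 3/5 + 2/5·2/5 = 19/25
m(3) = F(3) + f(1)·m(2) + f(2)·m(1) = 4/5 + 2/5·19/25 + 1/5·2/5 = 148/125
m(4) = F(4) + f(1)·m(3) + f(2)·m(2) + f(3)·m(1) = 4/5 + 2/5·148/125 + 1/5·19/25 + 1/5·2/5 = 941/625
E[N_4] = m(4) = 941/625

941/625


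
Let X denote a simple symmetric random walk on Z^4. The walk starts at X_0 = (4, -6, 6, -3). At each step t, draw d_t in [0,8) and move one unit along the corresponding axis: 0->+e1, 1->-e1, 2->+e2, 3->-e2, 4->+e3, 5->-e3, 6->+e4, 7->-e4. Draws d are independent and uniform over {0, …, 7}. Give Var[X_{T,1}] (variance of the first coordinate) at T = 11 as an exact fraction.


11/4

Outcome values over d=0..7: [1, -1, 0, 0, 0, 0, 0, 0]
Σy = 0, Σy² = 2, M = 8
μ = 0/8 = 0,  σ² = 2/8 − (0)² = 1/4
Independent increments: Var[X_11] = 11·σ² = 11·(1/4) = 11/4


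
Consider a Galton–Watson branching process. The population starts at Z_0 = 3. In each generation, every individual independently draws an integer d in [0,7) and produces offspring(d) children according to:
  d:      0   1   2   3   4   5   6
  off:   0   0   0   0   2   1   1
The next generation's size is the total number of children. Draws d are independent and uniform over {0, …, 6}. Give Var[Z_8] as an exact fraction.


2427795701760/33232930569601

Outcome values over d=0..6: [0, 0, 0, 0, 2, 1, 1]
Σy = 4, Σy² = 6, M = 7
μ = 4/7 = 4/7,  σ² = 6/7 − (4/7)² = 26/49
V_0 = 0, E_0 = 3
V_1 = 26/49·E_0 + (4/7)²·V_0 = 78/49;  E_1 = 12/7
V_2 = 26/49·E_1 + (4/7)²·V_1 = 3432/2401;  E_2 = 48/49
V_3 = 26/49·E_2 + (4/7)²·V_2 = 116064/117649;  E_3 = 192/343
V_4 = 26/49·E_3 + (4/7)²·V_3 = 3569280/5764801;  E_4 = 768/2401
V_5 = 26/49·E_4 + (4/7)²·V_4 = 105051648/282475249;  E_5 = 3072/16807
V_6 = 26/49·E_5 + (4/7)²·V_5 = 3023235072/13841287201;  E_6 = 12288/117649
V_7 = 26/49·E_6 + (4/7)²·V_6 = 85959204864/678223072849;  E_7 = 49152/823543
V_8 = 26/49·E_7 + (4/7)²·V_7 = 2427795701760/33232930569601;  E_8 = 196608/5764801


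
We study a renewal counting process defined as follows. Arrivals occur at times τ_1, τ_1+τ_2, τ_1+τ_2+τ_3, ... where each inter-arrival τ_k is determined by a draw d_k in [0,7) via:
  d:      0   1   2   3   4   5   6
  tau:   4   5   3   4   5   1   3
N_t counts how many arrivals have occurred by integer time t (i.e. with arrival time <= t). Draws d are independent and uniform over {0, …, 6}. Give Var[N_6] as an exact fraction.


4551333968/13841287201

Inter-arrival values over d=0..6: [4, 5, 3, 4, 5, 1, 3]
Each d has probability 1/7, so the pmf of τ is: f(1) = 1/7, f(3) = 2/7, f(4) = 2/7, f(5) = 2/7
Let p_n(j) = P(N_n = j), with p_0 = [1]. Condition on τ_1: p_n(0) = P(τ > n), and for j >= 1, p_n(j) = Σ_{k<=n} f(k)·p_{n−k}(j−1)
p_1 = [6/7, 1/7]  (j = 0..1)
p_2 = [6/7, 6/49, 1/49]  (j = 0..2)
p_3 = [4/7, 20/49, 6/343, 1/343]  (j = 0..3)
p_4 = [2/7, 30/49, 34/343, 6/2401, 1/2401]  (j = 0..4)
p_5 = [0, 40/49, 8/49, 48/2401, 6/16807, 1/16807]  (j = 0..5)
p_6 = [0, 32/49, 106/343, 82/2401, 62/16807, 6/117649, 1/117649]  (j = 0..6)
E[N_6] = Σ j·p_6(j) = 163374/117649;  E[N_6²] = Σ j²·p_6(j) = 265556/117649
Var[N_6] = 265556/117649 − (163374/117649)² = 4551333968/13841287201


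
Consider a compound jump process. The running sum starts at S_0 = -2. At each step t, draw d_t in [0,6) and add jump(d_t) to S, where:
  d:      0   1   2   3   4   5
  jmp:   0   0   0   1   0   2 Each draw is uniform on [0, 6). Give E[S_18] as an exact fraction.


7

Outcome values over d=0..5: [0, 0, 0, 1, 0, 2]
Σy = 3, Σy² = 5, M = 6
μ = 3/6 = 1/2,  σ² = 5/6 − (1/2)² = 7/12
E[S_18] = -2 + 18·(1/2) = 7


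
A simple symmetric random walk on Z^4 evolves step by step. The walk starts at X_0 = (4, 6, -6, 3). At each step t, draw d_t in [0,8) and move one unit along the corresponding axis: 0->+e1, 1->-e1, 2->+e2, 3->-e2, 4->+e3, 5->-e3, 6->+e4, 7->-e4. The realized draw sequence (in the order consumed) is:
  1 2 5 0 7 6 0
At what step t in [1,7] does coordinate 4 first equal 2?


5

t=0: X=(4, 6, -6, 3), d=1 → -e1, X_1=(3, 6, -6, 3)
t=1: X=(3, 6, -6, 3), d=2 → +e2, X_2=(3, 7, -6, 3)
t=2: X=(3, 7, -6, 3), d=5 → -e3, X_3=(3, 7, -7, 3)
t=3: X=(3, 7, -7, 3), d=0 → +e1, X_4=(4, 7, -7, 3)
t=4: X=(4, 7, -7, 3), d=7 → -e4, X_5=(4, 7, -7, 2)
t=5: X=(4, 7, -7, 2), d=6 → +e4, X_6=(4, 7, -7, 3)
t=6: X=(4, 7, -7, 3), d=0 → +e1, X_7=(5, 7, -7, 3)


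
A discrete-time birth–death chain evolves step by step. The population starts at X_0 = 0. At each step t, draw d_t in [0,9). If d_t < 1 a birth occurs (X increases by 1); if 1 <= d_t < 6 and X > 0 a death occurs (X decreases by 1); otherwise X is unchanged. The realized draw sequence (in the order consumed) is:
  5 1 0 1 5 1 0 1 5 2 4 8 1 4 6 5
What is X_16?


t=0: X=0, d=5 → hold, X_1=0
t=1: X=0, d=1 → hold, X_2=0
t=2: X=0, d=0 → birth, X_3=1
t=3: X=1, d=1 → death, X_4=0
t=4: X=0, d=5 → hold, X_5=0
t=5: X=0, d=1 → hold, X_6=0
t=6: X=0, d=0 → birth, X_7=1
t=7: X=1, d=1 → death, X_8=0
t=8: X=0, d=5 → hold, X_9=0
t=9: X=0, d=2 → hold, X_10=0
t=10: X=0, d=4 → hold, X_11=0
t=11: X=0, d=8 → hold, X_12=0
t=12: X=0, d=1 → hold, X_13=0
t=13: X=0, d=4 → hold, X_14=0
t=14: X=0, d=6 → hold, X_15=0
t=15: X=0, d=5 → hold, X_16=0

0


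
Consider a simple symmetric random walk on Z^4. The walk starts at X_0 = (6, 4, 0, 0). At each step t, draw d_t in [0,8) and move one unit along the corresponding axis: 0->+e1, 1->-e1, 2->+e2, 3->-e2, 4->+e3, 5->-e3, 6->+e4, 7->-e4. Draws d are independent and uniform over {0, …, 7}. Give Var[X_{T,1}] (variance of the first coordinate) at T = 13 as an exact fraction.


Outcome values over d=0..7: [1, -1, 0, 0, 0, 0, 0, 0]
Σy = 0, Σy² = 2, M = 8
μ = 0/8 = 0,  σ² = 2/8 − (0)² = 1/4
Independent increments: Var[X_13] = 13·σ² = 13·(1/4) = 13/4

13/4


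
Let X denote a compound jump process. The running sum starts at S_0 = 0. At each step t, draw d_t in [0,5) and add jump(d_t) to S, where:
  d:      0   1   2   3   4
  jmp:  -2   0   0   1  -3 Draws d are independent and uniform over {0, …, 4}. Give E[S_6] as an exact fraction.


Outcome values over d=0..4: [-2, 0, 0, 1, -3]
Σy = -4, Σy² = 14, M = 5
μ = -4/5 = -4/5,  σ² = 14/5 − (-4/5)² = 54/25
E[S_6] = 0 + 6·(-4/5) = -24/5

-24/5


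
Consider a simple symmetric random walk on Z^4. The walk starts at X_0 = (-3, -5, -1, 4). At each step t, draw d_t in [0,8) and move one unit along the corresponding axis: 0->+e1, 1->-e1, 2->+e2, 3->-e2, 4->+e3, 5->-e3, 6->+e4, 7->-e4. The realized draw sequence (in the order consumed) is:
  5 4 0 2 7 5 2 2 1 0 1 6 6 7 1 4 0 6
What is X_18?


t=0: X=(-3, -5, -1, 4), d=5 → -e3, X_1=(-3, -5, -2, 4)
t=1: X=(-3, -5, -2, 4), d=4 → +e3, X_2=(-3, -5, -1, 4)
t=2: X=(-3, -5, -1, 4), d=0 → +e1, X_3=(-2, -5, -1, 4)
t=3: X=(-2, -5, -1, 4), d=2 → +e2, X_4=(-2, -4, -1, 4)
t=4: X=(-2, -4, -1, 4), d=7 → -e4, X_5=(-2, -4, -1, 3)
t=5: X=(-2, -4, -1, 3), d=5 → -e3, X_6=(-2, -4, -2, 3)
t=6: X=(-2, -4, -2, 3), d=2 → +e2, X_7=(-2, -3, -2, 3)
t=7: X=(-2, -3, -2, 3), d=2 → +e2, X_8=(-2, -2, -2, 3)
t=8: X=(-2, -2, -2, 3), d=1 → -e1, X_9=(-3, -2, -2, 3)
t=9: X=(-3, -2, -2, 3), d=0 → +e1, X_10=(-2, -2, -2, 3)
t=10: X=(-2, -2, -2, 3), d=1 → -e1, X_11=(-3, -2, -2, 3)
t=11: X=(-3, -2, -2, 3), d=6 → +e4, X_12=(-3, -2, -2, 4)
t=12: X=(-3, -2, -2, 4), d=6 → +e4, X_13=(-3, -2, -2, 5)
t=13: X=(-3, -2, -2, 5), d=7 → -e4, X_14=(-3, -2, -2, 4)
t=14: X=(-3, -2, -2, 4), d=1 → -e1, X_15=(-4, -2, -2, 4)
t=15: X=(-4, -2, -2, 4), d=4 → +e3, X_16=(-4, -2, -1, 4)
t=16: X=(-4, -2, -1, 4), d=0 → +e1, X_17=(-3, -2, -1, 4)
t=17: X=(-3, -2, -1, 4), d=6 → +e4, X_18=(-3, -2, -1, 5)

(-3, -2, -1, 5)


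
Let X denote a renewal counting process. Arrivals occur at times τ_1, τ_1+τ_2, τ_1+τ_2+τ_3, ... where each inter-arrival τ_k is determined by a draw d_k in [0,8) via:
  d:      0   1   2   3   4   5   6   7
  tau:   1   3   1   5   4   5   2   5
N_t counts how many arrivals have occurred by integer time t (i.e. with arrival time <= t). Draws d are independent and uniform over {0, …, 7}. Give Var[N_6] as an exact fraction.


9839839/16777216

Inter-arrival values over d=0..7: [1, 3, 1, 5, 4, 5, 2, 5]
Each d has probability 1/8, so the pmf of τ is: f(1) = 1/4, f(2) = 1/8, f(3) = 1/8, f(4) = 1/8, f(5) = 3/8
Let p_n(j) = P(N_n = j), with p_0 = [1]. Condition on τ_1: p_n(0) = P(τ > n), and for j >= 1, p_n(j) = Σ_{k<=n} f(k)·p_{n−k}(j−1)
p_1 = [3/4, 1/4]  (j = 0..1)
p_2 = [5/8, 5/16, 1/16]  (j = 0..2)
p_3 = [1/2, 3/8, 7/64, 1/64]  (j = 0..3)
p_4 = [3/8, 27/64, 21/128, 9/256, 1/256]  (j = 0..4)
p_5 = [0, 45/64, 57/256, 1/16, 11/1024, 1/1024]  (j = 0..5)
p_6 = [0, 15/32, 209/512, 25/256, 45/2048, 13/4096, 1/4096]  (j = 0..6)
E[N_6] = Σ j·p_6(j) = 6895/4096;  E[N_6²] = Σ j²·p_6(j) = 14009/4096
Var[N_6] = 14009/4096 − (6895/4096)² = 9839839/16777216


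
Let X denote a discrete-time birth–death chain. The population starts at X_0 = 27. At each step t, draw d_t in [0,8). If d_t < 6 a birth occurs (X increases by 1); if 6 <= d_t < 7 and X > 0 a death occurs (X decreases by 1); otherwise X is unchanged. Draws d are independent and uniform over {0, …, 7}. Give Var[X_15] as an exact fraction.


465/64

X can drop by at most 1 per step and X_0 = 27 > T = 15, so X_t >= 27 − t >= 12 > 0 for every t <= 15: the floor at 0 (the 'and X > 0' condition) never binds. Hence X_15 = X_0 + Σ_{t<15} Y_t with i.i.d. increments Y_t = y(d_t) ∈ {+1, −1, 0}.
Outcome values over d=0..7: [1, 1, 1, 1, 1, 1, -1, 0]
Σy = 5, Σy² = 7, M = 8
μ = 5/8 = 5/8,  σ² = 7/8 − (5/8)² = 31/64
Independent increments: Var[X_15] = 15·σ² = 15·(31/64) = 465/64
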